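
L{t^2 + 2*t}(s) 2/s^2 + 2/s^3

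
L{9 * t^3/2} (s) 27/s^4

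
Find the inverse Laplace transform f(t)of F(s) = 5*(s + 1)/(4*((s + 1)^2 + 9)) 5*exp(-t)*cos(3*t)/4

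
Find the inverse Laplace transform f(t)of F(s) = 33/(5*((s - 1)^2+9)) 11*exp(t)*sin(3*t)/5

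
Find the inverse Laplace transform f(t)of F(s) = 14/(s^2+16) 7*sin(4*t)/2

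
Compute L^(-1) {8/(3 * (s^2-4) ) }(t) 4 * sinh(2 * t) /3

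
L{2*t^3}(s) 12/s^4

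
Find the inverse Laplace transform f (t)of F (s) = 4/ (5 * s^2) 4 * t/5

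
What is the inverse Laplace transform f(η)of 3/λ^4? η^3/2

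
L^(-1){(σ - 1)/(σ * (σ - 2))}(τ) exp(τ) * cosh(τ)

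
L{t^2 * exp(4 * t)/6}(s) 1/(3 * (s - 4)^3)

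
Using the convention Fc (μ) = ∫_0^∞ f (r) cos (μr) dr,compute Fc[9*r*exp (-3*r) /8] 9*(9 - μ^2) / (8*(μ^2 + 9) ^2) 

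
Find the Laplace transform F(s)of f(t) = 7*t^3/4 21/(2*s^4)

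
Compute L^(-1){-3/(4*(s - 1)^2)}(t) -3*t*exp(t)/4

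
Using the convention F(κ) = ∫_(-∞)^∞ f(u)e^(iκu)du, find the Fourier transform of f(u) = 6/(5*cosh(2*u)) 3*pi/(5*cosh(pi*κ/4))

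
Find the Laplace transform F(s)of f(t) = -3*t -3/s^2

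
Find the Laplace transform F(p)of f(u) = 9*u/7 9/(7*p^2)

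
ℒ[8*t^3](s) 48/s^4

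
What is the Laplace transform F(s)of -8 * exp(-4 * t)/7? -8/(7 * s+28)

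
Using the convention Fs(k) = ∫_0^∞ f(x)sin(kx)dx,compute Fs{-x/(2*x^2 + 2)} -pi*exp(-k)/4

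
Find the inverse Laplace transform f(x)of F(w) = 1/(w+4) exp(-4*x)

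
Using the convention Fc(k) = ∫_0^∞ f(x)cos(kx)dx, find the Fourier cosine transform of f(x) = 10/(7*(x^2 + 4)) 5*pi*exp(-2*k)/14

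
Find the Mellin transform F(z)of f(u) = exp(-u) gamma(z)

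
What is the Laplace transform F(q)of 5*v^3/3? 10/q^4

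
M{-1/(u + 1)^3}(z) -pi * (z - 2) * (z - 1)/(2 * sin(pi * z))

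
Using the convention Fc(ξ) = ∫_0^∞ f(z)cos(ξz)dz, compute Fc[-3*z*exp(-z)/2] 3*(ξ^2 - 1)/(2*(ξ^2+1)^2)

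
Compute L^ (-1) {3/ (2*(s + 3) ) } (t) 3*exp (-3*t) /2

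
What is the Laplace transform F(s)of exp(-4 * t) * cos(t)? (s + 4)/((s + 4)^2 + 1)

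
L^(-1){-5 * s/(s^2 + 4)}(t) -5 * cos(2 * t)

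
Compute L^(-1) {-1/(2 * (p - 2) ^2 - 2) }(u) -exp(2 * u) * sinh(u) /2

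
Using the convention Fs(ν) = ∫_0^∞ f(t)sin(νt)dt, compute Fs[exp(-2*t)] ν/(ν^2 + 4)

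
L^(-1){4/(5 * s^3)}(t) 2 * t^2/5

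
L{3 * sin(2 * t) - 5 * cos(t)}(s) 6/(s^2 + 4) - 5 * s/(s^2 + 1)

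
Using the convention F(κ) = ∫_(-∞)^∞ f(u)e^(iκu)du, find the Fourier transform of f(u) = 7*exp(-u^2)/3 7*sqrt(pi)*exp(-κ^2/4)/3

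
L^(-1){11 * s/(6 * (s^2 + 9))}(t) 11 * cos(3 * t)/6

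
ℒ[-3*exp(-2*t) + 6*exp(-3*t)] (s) 6/(s + 3)-3/(s + 2)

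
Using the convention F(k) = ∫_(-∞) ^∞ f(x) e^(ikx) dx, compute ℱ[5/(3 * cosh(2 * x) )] 5 * pi/(6 * cosh(pi * k/4) ) 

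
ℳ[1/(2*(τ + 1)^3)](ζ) pi*(ζ - 2)*(ζ - 1)/(4*sin(pi*ζ))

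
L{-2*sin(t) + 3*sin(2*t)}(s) 6/(s^2 + 4) - 2/(s^2 + 1)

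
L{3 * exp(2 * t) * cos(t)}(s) 3 * (s - 2)/((s - 2)^2 + 1)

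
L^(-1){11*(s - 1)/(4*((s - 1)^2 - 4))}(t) 11*exp(t)*cosh(2*t)/4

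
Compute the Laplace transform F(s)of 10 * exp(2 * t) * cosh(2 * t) 10 * (s - 2)/(s * (s - 4))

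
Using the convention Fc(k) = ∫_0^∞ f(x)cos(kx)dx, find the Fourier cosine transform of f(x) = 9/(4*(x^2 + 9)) 3*pi*exp(-3*k)/8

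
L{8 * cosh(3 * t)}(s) 8 * s/(s^2 - 9)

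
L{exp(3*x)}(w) 1/(w - 3)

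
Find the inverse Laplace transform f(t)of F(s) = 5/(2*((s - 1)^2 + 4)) 5*exp(t)*sin(2*t)/4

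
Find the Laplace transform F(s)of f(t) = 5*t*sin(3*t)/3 10*s/(s^2 + 9)^2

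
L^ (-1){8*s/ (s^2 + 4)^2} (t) 2*t*sin (2*t)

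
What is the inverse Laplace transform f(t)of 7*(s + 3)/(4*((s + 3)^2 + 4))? 7*exp(-3*t)*cos(2*t)/4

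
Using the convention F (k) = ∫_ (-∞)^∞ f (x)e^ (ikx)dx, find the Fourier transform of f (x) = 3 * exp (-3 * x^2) sqrt (3) * sqrt (pi) * exp (-k^2/12)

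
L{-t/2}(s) -1/(2*s^2)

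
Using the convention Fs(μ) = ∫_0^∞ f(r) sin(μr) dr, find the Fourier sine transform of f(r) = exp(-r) μ/(μ^2 + 1) 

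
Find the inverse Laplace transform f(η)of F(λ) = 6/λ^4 η^3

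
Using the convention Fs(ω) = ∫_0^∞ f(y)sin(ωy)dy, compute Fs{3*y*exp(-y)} 6*ω/(ω^2+1)^2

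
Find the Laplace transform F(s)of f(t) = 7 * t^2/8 7/(4 * s^3)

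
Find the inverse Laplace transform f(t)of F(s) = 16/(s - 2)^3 8*t^2*exp(2*t)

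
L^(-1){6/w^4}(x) x^3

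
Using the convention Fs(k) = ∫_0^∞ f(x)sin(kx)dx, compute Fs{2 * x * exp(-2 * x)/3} 8 * k/(3 * (k^2+4)^2)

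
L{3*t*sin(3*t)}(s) 18*s/(s^2 + 9)^2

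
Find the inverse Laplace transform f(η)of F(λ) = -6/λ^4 -η^3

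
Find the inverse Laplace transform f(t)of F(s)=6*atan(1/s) 6*sin(t)/t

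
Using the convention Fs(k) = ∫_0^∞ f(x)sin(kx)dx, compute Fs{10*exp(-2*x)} 10*k/(k^2+4)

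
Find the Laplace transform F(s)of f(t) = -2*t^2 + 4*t 4/s^2-4/s^3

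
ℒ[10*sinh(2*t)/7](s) 20/(7*(s^2 - 4))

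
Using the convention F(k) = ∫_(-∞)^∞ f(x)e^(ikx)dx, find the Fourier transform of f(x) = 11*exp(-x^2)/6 11*sqrt(pi)*exp(-k^2/4)/6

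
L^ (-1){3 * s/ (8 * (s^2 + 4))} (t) 3 * cos (2 * t)/8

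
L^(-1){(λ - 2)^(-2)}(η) η*exp(2*η)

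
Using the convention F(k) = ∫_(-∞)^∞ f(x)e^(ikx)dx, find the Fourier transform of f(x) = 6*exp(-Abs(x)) 12/(k^2 + 1)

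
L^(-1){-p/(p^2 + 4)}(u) -cos(2 * u)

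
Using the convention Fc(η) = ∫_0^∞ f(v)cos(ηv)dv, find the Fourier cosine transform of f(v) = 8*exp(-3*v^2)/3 4*sqrt(3)*sqrt(pi)*exp(-η^2/12)/9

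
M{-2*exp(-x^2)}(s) -gamma(s/2)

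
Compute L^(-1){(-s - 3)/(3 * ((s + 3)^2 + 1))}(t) -exp(-3 * t) * cos(t)/3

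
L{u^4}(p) 24/p^5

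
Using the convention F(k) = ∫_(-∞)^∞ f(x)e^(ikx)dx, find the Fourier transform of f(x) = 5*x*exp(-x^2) 5*I*sqrt(pi)*k*exp(-k^2/4)/2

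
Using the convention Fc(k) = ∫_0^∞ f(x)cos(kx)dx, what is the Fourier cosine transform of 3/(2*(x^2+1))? 3*pi*exp(-k)/4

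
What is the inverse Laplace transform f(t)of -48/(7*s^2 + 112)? -12*sin(4*t)/7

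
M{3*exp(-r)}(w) 3*gamma(w)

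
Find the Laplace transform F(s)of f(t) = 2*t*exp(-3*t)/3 2/(3*(s + 3)^2)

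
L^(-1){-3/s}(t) -3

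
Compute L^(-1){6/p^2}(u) 6 * u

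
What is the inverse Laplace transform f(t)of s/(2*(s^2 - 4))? cosh(2*t)/2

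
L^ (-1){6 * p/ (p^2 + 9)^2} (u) u * sin (3 * u)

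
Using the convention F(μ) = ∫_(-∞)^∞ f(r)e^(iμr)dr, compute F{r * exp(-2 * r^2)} sqrt(2) * I * sqrt(pi) * μ * exp(-μ^2/8)/8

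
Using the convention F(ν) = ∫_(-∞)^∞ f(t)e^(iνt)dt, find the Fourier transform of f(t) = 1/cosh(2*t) pi/(2*cosh(pi*ν/4))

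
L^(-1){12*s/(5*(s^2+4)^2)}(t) 3*t*sin(2*t)/5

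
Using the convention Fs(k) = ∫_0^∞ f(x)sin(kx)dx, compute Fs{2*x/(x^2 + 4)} pi*exp(-2*k)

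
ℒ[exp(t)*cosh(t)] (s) (s - 1)/(s*(s - 2))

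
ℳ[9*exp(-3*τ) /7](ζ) 3^(2 - ζ)*gamma(ζ) /7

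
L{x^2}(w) 2/w^3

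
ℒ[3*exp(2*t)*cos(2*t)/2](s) 3*(s - 2)/(2*((s - 2)^2 + 4))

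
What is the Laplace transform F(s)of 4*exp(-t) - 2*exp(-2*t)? 4/(s + 1) - 2/(s + 2)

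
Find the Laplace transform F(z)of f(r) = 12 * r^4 288/z^5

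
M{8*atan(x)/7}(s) -4*pi*sec(pi*s/2)/(7*s)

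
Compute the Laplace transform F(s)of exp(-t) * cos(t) (s + 1)/((s + 1)^2 + 1)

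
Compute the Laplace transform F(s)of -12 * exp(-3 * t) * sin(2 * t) -24/((s + 3)^2 + 4)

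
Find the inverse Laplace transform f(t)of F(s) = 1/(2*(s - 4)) exp(4*t)/2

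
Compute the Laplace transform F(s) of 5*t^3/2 15/s^4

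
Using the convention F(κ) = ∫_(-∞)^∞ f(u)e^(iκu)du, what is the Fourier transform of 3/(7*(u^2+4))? 3*pi*exp(-2*Abs(κ))/14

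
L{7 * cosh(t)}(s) 7 * s/(s^2 - 1)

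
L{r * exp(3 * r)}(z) (z - 3)^(-2)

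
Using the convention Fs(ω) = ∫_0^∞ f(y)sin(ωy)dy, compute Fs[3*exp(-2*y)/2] 3*ω/(2*(ω^2 + 4))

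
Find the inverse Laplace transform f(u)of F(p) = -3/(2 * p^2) -3 * u/2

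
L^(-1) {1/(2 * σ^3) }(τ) τ^2/4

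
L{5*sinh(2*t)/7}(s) 10/(7*(s^2-4))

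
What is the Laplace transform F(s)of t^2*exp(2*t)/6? 1/(3*(s - 2)^3)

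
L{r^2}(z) 2/z^3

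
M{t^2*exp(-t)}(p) gamma(p+2)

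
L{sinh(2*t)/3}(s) 2/(3*(s^2-4))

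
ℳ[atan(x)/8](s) -pi*sec(pi*s/2)/(16*s)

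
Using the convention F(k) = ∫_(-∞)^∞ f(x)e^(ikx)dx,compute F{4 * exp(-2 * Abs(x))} 16/(k^2 + 4)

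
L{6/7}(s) 6/(7*s)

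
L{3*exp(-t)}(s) 3/(s + 1)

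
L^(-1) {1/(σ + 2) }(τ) exp(-2*τ) 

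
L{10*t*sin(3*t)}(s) 60*s/(s^2 + 9)^2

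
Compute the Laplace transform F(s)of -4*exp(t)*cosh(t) 4*(1 - s)/(s*(s - 2))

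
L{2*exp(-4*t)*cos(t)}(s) 2*(s+4)/((s+4)^2+1)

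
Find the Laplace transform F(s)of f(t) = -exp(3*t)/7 -1/(7*s - 21)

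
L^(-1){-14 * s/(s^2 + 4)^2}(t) -7 * t * sin(2 * t)/2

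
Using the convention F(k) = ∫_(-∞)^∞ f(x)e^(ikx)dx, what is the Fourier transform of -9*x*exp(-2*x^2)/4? -9*sqrt(2)*I*sqrt(pi)*k*exp(-k^2/8)/32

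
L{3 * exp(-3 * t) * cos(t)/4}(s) 3 * (s + 3)/(4 * ((s + 3)^2 + 1))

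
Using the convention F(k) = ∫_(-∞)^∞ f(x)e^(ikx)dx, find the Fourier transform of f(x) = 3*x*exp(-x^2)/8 3*I*sqrt(pi)*k*exp(-k^2/4)/16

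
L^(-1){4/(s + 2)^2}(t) 4 * t * exp(-2 * t)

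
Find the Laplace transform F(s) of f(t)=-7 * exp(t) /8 -7/(8 * s - 8) 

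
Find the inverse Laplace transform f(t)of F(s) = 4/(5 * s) 4/5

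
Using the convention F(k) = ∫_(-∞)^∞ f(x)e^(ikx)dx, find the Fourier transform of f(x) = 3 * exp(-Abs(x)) 6/(k^2 + 1)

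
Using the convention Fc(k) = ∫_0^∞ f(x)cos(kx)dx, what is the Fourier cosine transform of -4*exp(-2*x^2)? -sqrt(2)*sqrt(pi)*exp(-k^2/8)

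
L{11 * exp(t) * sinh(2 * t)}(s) 22/((s - 1)^2 - 4)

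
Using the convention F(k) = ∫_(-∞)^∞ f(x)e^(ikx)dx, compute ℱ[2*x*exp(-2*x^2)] sqrt(2)*I*sqrt(pi)*k*exp(-k^2/8)/4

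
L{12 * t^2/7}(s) 24/(7 * s^3)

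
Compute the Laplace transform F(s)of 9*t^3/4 27/(2*s^4)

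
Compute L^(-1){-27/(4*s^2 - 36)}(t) -9*sinh(3*t)/4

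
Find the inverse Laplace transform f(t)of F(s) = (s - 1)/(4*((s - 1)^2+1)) exp(t)*cos(t)/4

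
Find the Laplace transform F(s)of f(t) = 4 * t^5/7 480/(7 * s^6)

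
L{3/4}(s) 3/(4*s)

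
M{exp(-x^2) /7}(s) gamma(s/2) /14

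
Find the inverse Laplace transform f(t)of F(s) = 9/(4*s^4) 3*t^3/8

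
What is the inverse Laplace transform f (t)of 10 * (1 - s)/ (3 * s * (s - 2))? -10 * exp (t) * cosh (t)/3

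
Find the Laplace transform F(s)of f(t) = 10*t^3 60/s^4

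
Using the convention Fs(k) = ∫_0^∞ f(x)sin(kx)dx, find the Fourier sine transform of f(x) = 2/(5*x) pi/5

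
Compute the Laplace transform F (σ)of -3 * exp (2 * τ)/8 -3/ (8 * σ - 16)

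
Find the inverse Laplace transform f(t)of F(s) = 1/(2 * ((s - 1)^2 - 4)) exp(t) * sinh(2 * t)/4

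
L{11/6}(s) 11/(6*s)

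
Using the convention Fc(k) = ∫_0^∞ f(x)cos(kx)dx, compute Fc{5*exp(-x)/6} 5/(6*(k^2 + 1))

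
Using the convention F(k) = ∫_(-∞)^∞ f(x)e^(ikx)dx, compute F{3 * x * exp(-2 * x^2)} 3 * sqrt(2) * I * sqrt(pi) * k * exp(-k^2/8)/8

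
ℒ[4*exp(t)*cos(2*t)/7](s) 4*(s - 1)/(7*((s - 1)^2 + 4))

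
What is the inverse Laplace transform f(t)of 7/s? 7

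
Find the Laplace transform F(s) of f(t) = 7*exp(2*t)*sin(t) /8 7/(8*((s - 2) ^2 + 1) ) 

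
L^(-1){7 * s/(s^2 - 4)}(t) 7 * cosh(2 * t)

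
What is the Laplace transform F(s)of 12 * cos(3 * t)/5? 12 * s/(5 * (s^2+9))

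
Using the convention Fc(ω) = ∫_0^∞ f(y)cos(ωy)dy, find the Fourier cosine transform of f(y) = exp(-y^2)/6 sqrt(pi)*exp(-ω^2/4)/12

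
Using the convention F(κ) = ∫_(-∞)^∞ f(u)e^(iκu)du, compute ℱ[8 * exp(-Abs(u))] 16/(κ^2 + 1)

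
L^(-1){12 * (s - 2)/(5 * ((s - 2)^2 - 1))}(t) 12 * exp(2 * t) * cosh(t)/5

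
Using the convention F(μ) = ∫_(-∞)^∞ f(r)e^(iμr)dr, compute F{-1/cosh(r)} -pi/cosh(pi*μ/2)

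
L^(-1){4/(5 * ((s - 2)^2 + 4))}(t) 2 * exp(2 * t) * sin(2 * t)/5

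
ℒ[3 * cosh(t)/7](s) 3 * s/(7 * (s^2 - 1))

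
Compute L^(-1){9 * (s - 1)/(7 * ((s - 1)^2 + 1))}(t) 9 * exp(t) * cos(t)/7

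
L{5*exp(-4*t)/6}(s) 5/(6*(s + 4))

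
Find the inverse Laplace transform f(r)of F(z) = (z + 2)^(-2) r*exp(-2*r)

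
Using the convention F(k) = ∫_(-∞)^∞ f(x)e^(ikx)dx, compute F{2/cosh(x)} 2*pi/cosh(pi*k/2)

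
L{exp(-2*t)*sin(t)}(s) 1/((s + 2)^2 + 1)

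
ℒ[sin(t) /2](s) 1/(2*(s^2+1) ) 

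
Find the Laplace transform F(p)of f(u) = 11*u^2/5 22/(5*p^3)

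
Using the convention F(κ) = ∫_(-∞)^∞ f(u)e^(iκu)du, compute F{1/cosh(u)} pi/cosh(pi * κ/2)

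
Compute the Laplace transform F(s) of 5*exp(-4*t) 5/(s + 4) 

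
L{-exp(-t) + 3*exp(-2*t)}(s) 3/(s + 2) - 1/(s + 1)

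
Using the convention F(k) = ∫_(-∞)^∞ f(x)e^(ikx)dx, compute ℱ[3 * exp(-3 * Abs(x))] 18/(k^2 + 9)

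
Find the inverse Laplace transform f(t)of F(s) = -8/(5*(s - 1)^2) -8*t*exp(t)/5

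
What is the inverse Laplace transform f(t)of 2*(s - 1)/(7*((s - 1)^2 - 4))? 2*exp(t)*cosh(2*t)/7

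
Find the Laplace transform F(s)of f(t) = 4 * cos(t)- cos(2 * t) 4 * s/(s^2 + 1)- s/(s^2 + 4)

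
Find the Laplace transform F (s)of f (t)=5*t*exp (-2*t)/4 5/ (4*(s + 2)^2)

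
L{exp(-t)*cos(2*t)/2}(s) (s+1)/(2*((s+1)^2+4))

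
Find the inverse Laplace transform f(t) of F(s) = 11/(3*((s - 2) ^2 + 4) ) 11*exp(2*t)*sin(2*t) /6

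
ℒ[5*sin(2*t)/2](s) 5/(s^2 + 4)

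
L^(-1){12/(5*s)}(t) 12/5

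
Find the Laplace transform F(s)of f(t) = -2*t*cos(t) 2*(1 - s^2)/(s^2 + 1)^2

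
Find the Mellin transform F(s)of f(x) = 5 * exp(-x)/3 5 * gamma(s)/3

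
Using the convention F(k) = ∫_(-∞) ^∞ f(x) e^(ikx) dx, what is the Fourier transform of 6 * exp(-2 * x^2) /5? 3 * sqrt(2) * sqrt(pi) * exp(-k^2/8) /5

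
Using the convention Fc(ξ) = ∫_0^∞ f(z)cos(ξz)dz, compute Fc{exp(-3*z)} 3/(ξ^2 + 9)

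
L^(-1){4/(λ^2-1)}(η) 4*sinh(η)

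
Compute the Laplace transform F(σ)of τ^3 6/σ^4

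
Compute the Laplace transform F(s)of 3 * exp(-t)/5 3/(5 * (s+1))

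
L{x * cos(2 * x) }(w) (w^2 - 4) /(w^2 + 4) ^2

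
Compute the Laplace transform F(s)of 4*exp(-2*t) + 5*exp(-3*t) 4/(s + 2) + 5/(s + 3)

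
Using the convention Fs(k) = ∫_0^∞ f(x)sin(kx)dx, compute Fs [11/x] 11*pi/2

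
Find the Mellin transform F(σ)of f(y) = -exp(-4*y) -gamma(σ)/4^σ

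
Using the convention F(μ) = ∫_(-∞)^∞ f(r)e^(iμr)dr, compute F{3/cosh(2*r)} 3*pi/(2*cosh(pi*μ/4))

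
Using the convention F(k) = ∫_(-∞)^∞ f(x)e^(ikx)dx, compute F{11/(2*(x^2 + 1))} 11*pi*exp(-Abs(k))/2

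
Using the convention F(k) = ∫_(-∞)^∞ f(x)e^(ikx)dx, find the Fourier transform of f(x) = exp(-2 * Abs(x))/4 1/(k^2+4)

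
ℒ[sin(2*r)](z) 2/(z^2 + 4)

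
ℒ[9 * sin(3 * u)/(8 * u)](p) 9 * atan(3/p)/8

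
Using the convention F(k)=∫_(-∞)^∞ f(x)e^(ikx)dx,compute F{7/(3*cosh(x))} 7*pi/(3*cosh(pi*k/2))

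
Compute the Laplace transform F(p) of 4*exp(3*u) 4/(p - 3) 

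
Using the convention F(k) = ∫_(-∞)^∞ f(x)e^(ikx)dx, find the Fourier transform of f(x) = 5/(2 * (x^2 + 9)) 5 * pi * exp(-3 * Abs(k))/6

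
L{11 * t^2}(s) 22/s^3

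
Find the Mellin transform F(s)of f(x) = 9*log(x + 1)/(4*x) -9*pi*csc(pi*s)/(4*s - 4)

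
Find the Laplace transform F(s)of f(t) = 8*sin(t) 8/(s^2+1)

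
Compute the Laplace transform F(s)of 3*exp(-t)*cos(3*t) 3*(s+1)/((s+1)^2+9)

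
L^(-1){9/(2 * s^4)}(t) 3 * t^3/4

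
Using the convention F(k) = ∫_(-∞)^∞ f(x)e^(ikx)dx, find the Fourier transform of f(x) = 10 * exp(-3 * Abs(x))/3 20/(k^2+9)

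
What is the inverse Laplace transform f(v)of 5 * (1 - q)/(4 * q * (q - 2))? -5 * exp(v) * cosh(v)/4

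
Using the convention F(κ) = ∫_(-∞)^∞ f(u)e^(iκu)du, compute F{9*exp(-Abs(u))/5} 18/(5*(κ^2+1))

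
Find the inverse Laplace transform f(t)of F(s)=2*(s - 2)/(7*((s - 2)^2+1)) 2*exp(2*t)*cos(t)/7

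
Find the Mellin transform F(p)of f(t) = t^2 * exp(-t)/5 gamma(p + 2)/5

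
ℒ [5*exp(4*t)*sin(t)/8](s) 5/(8*((s - 4)^2 + 1))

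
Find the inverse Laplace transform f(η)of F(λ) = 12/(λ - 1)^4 2*η^3*exp(η)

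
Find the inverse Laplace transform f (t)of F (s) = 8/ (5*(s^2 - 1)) 8*sinh (t)/5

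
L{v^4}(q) 24/q^5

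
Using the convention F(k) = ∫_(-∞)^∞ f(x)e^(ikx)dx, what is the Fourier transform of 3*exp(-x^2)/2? 3*sqrt(pi)*exp(-k^2/4)/2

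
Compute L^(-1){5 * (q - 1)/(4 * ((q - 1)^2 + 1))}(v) 5 * exp(v) * cos(v)/4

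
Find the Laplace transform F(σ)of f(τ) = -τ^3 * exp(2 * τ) -6/(σ - 2)^4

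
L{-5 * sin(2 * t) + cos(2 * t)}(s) s/(s^2 + 4)-10/(s^2 + 4)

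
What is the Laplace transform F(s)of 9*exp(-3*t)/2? 9/(2*(s + 3))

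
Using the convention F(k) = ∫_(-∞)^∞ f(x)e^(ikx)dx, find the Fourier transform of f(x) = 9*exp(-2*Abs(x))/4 9/(k^2 + 4)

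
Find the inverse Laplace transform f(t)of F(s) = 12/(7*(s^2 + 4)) 6*sin(2*t)/7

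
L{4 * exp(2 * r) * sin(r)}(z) 4/((z - 2)^2+1)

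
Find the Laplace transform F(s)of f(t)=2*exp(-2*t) 2/(s + 2)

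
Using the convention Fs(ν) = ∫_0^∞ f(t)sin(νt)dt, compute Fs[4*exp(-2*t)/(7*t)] 4*atan(ν/2)/7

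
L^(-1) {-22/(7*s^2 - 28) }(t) -11*sinh(2*t) /7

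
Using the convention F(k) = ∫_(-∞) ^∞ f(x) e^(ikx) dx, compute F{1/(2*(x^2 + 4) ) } pi*exp(-2*Abs(k) ) /4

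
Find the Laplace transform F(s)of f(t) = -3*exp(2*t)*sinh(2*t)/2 -3/(s*(s - 4))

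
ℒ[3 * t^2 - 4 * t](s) 6/s^3 - 4/s^2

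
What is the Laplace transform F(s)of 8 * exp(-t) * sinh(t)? 8/(s * (s + 2))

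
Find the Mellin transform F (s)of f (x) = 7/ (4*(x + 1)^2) -7*pi*(s - 1)/ (4*sin (pi*s))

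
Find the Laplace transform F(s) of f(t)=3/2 3/(2*s) 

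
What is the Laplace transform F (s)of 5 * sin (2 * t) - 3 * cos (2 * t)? 10/ (s^2 + 4) - 3 * s/ (s^2 + 4)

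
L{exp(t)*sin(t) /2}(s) 1/(2*((s - 1) ^2 + 1) ) 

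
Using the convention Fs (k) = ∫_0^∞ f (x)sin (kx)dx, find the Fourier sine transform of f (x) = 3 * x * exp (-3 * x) 18 * k/ (k^2 + 9)^2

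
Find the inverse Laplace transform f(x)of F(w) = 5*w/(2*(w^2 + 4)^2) 5*x*sin(2*x)/8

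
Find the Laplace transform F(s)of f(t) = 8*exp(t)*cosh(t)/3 8*(s - 1)/(3*s*(s - 2))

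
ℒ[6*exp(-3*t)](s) 6/(s + 3)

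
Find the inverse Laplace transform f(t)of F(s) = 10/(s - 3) 10*exp(3*t)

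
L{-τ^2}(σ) -2/σ^3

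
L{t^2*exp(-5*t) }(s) 2/(s + 5) ^3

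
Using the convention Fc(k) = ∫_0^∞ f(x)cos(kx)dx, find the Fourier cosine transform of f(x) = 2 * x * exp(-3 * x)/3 2 * (9 - k^2)/(3 * (k^2 + 9)^2)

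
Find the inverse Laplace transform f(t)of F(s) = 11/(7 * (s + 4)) 11 * exp(-4 * t)/7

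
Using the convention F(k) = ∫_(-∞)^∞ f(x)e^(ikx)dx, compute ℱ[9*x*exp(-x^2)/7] 9*I*sqrt(pi)*k*exp(-k^2/4)/14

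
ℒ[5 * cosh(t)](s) 5 * s/(s^2 - 1)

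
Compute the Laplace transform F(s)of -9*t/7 -9/(7*s^2)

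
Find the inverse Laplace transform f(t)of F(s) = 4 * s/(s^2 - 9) 4 * cosh(3 * t)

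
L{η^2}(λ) 2/λ^3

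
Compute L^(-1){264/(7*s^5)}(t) 11*t^4/7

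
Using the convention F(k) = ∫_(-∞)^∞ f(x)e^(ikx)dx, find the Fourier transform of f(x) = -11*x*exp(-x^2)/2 -11*I*sqrt(pi)*k*exp(-k^2/4)/4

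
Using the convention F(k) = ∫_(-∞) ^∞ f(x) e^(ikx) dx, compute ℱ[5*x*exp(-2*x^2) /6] 5*sqrt(2)*I*sqrt(pi)*k*exp(-k^2/8) /48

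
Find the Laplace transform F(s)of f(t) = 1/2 1/(2*s)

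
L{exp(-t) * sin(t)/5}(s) 1/(5 * ((s + 1)^2 + 1))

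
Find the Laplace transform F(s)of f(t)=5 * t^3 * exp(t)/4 15/(2 * (s - 1)^4)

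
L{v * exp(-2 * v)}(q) (q + 2)^(-2)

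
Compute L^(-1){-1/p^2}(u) -u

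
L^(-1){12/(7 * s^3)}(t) 6 * t^2/7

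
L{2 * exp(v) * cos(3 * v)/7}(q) 2 * (q - 1)/(7 * ((q - 1)^2+9))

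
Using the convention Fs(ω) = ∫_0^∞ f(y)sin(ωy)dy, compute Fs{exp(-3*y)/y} atan(ω/3)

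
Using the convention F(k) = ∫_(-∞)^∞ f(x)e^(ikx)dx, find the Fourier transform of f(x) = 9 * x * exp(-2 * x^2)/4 9 * sqrt(2) * I * sqrt(pi) * k * exp(-k^2/8)/32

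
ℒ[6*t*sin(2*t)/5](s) 24*s/(5*(s^2 + 4)^2)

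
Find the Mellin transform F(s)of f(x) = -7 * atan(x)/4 7 * pi * sec(pi * s/2)/(8 * s)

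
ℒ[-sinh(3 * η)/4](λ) -3/(4 * λ^2 - 36)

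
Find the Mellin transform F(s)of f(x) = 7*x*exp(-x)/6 7*gamma(s + 1)/6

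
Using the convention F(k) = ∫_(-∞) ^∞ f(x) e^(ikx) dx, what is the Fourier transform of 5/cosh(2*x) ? 5*pi/(2*cosh(pi*k/4) ) 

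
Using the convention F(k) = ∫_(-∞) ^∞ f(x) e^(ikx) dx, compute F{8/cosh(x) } 8*pi/cosh(pi*k/2) 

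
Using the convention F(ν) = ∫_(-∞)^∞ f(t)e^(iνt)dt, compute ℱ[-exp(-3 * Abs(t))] -6/(ν^2+9)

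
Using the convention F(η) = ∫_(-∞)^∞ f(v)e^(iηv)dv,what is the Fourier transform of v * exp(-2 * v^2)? sqrt(2) * I * sqrt(pi) * η * exp(-η^2/8)/8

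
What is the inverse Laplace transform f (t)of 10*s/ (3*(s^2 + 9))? 10*cos (3*t)/3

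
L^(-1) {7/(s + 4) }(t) 7*exp(-4*t) 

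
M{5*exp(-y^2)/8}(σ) 5*gamma(σ/2)/16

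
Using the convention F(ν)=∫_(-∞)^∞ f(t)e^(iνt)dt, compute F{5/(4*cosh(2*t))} 5*pi/(8*cosh(pi*ν/4))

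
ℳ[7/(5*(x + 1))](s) 7*pi*csc(pi*s)/5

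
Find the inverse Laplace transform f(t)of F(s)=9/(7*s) 9/7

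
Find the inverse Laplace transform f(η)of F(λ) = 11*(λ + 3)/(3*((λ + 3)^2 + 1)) 11*exp(-3*η)*cos(η)/3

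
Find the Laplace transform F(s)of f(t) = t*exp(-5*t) (s + 5)^(-2)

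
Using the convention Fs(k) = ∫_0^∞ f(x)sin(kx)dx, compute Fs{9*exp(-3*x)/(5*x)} 9*atan(k/3)/5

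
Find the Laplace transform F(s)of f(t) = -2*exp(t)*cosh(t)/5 2*(1 - s)/(5*s*(s - 2))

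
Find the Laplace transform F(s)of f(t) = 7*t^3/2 21/s^4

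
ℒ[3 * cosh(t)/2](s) 3 * s/(2 * (s^2 - 1))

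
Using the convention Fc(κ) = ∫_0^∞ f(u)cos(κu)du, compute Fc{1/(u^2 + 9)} pi*exp(-3*κ)/6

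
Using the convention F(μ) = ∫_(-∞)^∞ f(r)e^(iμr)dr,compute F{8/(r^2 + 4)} 4*pi*exp(-2*Abs(μ))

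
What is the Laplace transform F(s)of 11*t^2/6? 11/(3*s^3)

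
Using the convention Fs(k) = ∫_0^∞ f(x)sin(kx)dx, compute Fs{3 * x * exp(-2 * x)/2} 6 * k/(k^2 + 4)^2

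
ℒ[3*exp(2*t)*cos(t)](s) 3*(s - 2)/((s - 2)^2 + 1)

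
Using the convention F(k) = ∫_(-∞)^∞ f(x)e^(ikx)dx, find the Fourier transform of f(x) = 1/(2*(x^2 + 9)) pi*exp(-3*Abs(k))/6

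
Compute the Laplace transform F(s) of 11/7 11/(7*s) 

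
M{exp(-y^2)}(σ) gamma(σ/2)/2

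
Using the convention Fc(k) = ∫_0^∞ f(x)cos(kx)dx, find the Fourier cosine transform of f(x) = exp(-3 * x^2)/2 sqrt(3) * sqrt(pi) * exp(-k^2/12)/12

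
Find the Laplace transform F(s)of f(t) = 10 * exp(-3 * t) 10/(s + 3)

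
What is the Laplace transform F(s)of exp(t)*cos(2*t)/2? (s - 1)/(2*((s - 1)^2 + 4))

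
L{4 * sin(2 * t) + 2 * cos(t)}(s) 2 * s/(s^2 + 1) + 8/(s^2 + 4)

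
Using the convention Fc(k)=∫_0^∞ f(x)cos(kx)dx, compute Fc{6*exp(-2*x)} 12/(k^2 + 4)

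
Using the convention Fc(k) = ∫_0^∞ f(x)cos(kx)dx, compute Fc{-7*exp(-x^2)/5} -7*sqrt(pi)*exp(-k^2/4)/10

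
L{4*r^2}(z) 8/z^3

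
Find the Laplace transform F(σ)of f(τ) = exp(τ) 1/(σ - 1)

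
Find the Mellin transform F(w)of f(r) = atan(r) -pi * sec(pi * w/2)/(2 * w)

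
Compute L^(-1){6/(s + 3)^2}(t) 6*t*exp(-3*t)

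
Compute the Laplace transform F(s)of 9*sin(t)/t 9*atan(1/s)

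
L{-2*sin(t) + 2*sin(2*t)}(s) 4/(s^2 + 4) - 2/(s^2 + 1)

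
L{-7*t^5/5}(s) -168/s^6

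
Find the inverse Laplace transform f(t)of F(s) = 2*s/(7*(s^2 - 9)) 2*cosh(3*t)/7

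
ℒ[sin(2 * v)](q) 2/(q^2 + 4)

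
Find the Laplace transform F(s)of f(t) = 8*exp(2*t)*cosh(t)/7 8*(s - 2)/(7*((s - 2)^2 - 1))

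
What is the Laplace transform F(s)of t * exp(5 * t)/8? 1/(8 * (s - 5)^2)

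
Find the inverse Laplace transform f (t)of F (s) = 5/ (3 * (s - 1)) 5 * exp (t)/3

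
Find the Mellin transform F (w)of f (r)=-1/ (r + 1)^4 pi*(w - 3)*(w - 2)*(w - 1)/ (6*sin (pi*w))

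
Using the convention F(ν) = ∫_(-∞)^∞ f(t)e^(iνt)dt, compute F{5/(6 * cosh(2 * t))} 5 * pi/(12 * cosh(pi * ν/4))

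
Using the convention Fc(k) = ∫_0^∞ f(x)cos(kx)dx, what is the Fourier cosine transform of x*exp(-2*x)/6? (4 - k^2)/(6*(k^2 + 4)^2)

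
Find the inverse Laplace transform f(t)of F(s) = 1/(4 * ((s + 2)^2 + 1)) exp(-2 * t) * sin(t)/4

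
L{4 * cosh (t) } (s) 4 * s/ (s^2-1) 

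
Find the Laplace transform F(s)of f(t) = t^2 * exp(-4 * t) 2/(s + 4)^3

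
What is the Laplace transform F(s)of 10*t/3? 10/(3*s^2)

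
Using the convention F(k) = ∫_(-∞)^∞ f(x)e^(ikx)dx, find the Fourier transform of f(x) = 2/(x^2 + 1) 2 * pi * exp(-Abs(k))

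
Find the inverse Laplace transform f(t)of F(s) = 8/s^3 4*t^2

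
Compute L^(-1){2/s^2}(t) 2 * t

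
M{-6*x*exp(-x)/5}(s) -6*gamma(s + 1)/5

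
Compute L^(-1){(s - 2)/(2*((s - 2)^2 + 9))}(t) exp(2*t)*cos(3*t)/2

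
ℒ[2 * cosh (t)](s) 2 * s/ (s^2 - 1)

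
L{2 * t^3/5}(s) 12/(5 * s^4)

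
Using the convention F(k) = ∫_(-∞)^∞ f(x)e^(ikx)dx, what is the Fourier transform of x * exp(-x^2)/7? I * sqrt(pi) * k * exp(-k^2/4)/14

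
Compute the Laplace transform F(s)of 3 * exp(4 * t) 3/(s - 4)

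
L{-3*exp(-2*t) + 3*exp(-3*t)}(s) 3/(s + 3) - 3/(s + 2)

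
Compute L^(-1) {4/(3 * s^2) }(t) 4 * t/3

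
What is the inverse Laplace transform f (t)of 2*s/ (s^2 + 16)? 2*cos (4*t)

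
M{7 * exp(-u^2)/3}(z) 7 * gamma(z/2)/6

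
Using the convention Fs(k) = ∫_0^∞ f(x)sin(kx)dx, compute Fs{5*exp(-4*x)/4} 5*k/(4*(k^2 + 16))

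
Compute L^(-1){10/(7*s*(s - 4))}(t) 5*exp(2*t)*sinh(2*t)/7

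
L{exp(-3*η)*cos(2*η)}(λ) (λ+3)/((λ+3)^2+4)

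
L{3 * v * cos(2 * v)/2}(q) 3 * (q^2 - 4)/(2 * (q^2 + 4)^2)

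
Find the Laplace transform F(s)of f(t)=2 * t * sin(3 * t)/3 4 * s/(s^2 + 9)^2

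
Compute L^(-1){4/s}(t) 4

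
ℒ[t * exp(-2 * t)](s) (s + 2)^(-2)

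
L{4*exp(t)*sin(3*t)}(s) 12/((s - 1)^2 + 9)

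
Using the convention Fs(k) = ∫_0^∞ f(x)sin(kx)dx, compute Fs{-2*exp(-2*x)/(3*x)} -2*atan(k/2)/3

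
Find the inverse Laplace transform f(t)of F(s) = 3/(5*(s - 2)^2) 3*t*exp(2*t)/5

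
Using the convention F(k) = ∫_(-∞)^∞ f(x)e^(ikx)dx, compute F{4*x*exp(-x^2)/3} 2*I*sqrt(pi)*k*exp(-k^2/4)/3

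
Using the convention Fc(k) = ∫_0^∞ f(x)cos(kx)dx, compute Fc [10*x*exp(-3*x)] 10*(9 - k^2)/(k^2 + 9)^2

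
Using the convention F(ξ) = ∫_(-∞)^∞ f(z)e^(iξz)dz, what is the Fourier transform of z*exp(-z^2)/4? I*sqrt(pi)*ξ*exp(-ξ^2/4)/8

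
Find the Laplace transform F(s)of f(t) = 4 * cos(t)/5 4 * s/(5 * (s^2 + 1))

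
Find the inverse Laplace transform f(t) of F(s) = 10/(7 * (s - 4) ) 10 * exp(4 * t) /7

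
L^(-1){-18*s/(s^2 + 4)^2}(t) -9*t*sin(2*t)/2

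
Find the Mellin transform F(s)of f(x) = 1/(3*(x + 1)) pi*csc(pi*s)/3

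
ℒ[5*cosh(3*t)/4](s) 5*s/(4*(s^2 - 9))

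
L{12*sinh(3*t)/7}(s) 36/(7*(s^2-9))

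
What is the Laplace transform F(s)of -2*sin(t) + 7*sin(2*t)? 14/(s^2 + 4) - 2/(s^2 + 1)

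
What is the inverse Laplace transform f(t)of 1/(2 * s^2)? t/2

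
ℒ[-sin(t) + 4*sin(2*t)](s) 8/(s^2 + 4) - 1/(s^2 + 1)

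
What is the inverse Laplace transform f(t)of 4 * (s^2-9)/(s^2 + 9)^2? 4 * t * cos(3 * t)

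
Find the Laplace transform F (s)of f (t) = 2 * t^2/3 4/ (3 * s^3)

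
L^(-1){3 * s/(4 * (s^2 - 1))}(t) 3 * cosh(t)/4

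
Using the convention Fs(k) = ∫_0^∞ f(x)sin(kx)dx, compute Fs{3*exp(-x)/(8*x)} 3*atan(k)/8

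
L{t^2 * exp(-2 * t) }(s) 2/(s+2) ^3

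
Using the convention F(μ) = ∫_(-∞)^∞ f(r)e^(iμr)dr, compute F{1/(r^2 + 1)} pi * exp(-Abs(μ))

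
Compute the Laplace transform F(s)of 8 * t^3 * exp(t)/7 48/(7 * (s - 1)^4)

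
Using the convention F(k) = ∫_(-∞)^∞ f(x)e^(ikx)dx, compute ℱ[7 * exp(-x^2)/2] 7 * sqrt(pi) * exp(-k^2/4)/2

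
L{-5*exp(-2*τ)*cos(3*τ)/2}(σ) 5*(-σ - 2)/(2*((σ + 2)^2 + 9))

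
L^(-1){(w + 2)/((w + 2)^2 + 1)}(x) exp(-2 * x) * cos(x)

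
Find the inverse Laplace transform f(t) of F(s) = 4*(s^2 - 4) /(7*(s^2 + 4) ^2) 4*t*cos(2*t) /7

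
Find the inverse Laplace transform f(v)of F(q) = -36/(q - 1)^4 -6 * v^3 * exp(v)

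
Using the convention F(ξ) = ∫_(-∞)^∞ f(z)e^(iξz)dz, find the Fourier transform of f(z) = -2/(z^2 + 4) -pi * exp(-2 * Abs(ξ))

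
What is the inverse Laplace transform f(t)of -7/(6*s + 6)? -7*exp(-t)/6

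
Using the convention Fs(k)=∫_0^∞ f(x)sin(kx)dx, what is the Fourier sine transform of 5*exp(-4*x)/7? 5*k/(7*(k^2 + 16))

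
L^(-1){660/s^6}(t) 11 * t^5/2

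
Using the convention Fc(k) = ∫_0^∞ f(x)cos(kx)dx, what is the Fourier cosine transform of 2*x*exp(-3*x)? 2*(9 - k^2)/(k^2+9)^2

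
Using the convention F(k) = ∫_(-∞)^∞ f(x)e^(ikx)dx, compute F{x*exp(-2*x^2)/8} sqrt(2)*I*sqrt(pi)*k*exp(-k^2/8)/64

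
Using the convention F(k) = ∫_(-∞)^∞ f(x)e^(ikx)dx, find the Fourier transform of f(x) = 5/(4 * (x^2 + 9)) 5 * pi * exp(-3 * Abs(k))/12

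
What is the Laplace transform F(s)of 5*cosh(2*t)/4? 5*s/(4*(s^2-4))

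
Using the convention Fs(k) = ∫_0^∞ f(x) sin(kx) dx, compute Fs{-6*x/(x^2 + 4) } -3*pi*exp(-2*k) 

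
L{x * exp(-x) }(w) (w + 1) ^(-2) 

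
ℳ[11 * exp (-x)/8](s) 11 * gamma (s)/8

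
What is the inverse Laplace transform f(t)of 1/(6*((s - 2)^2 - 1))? exp(2*t)*sinh(t)/6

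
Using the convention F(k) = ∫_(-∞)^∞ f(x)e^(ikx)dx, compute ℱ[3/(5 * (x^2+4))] 3 * pi * exp(-2 * Abs(k))/10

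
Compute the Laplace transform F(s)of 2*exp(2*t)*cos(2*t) 2*(s - 2)/((s - 2)^2 + 4)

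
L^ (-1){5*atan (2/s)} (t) 5*sin (2*t)/t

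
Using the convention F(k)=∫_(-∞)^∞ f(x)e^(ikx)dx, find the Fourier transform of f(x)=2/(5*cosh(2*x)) pi/(5*cosh(pi*k/4))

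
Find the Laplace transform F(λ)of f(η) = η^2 2/λ^3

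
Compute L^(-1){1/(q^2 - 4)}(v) sinh(2*v)/2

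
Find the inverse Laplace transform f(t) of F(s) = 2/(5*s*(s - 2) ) 2*exp(t)*sinh(t) /5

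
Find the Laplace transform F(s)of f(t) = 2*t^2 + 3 4/s^3 + 3/s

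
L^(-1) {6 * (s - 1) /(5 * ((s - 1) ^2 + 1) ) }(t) 6 * exp(t) * cos(t) /5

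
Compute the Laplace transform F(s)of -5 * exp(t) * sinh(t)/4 -5/(4 * s * (s - 2))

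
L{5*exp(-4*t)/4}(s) 5/(4*(s+4))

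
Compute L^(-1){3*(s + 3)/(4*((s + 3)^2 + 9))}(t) 3*exp(-3*t)*cos(3*t)/4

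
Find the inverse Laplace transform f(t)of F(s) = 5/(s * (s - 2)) 5 * exp(t) * sinh(t)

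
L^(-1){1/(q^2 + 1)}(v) sin(v)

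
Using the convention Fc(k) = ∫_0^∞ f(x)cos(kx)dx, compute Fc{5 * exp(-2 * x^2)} 5 * sqrt(2) * sqrt(pi) * exp(-k^2/8)/4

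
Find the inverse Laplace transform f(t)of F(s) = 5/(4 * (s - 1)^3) 5 * t^2 * exp(t)/8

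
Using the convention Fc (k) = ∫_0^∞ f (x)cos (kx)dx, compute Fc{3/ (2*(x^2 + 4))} 3*pi*exp (-2*k)/8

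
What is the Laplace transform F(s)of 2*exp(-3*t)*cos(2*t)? 2*(s + 3)/((s + 3)^2 + 4)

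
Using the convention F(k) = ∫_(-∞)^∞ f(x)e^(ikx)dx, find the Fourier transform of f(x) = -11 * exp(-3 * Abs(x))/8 -33/(4 * k^2 + 36)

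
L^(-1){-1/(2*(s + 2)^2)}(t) -t*exp(-2*t)/2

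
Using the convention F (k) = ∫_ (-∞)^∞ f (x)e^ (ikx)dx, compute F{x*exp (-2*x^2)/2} sqrt (2)*I*sqrt (pi)*k*exp (-k^2/8)/16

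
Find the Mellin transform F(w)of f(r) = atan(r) -pi*sec(pi*w/2)/(2*w)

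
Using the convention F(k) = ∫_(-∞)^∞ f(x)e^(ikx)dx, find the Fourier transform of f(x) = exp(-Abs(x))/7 2/(7 * (k^2 + 1))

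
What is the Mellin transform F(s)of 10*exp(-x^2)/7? 5*gamma(s/2)/7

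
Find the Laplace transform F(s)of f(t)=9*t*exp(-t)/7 9/(7*(s + 1)^2)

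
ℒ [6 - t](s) 6/s - 1/s^2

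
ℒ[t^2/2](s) s^(-3)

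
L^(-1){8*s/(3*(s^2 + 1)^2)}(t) 4*t*sin(t)/3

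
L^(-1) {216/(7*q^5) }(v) 9*v^4/7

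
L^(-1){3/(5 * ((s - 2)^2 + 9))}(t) exp(2 * t) * sin(3 * t)/5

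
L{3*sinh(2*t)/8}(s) 3/(4*(s^2 - 4))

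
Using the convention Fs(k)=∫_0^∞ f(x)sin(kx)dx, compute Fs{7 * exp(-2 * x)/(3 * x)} 7 * atan(k/2)/3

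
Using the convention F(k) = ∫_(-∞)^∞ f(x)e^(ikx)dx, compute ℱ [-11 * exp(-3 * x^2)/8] -11 * sqrt(3) * sqrt(pi) * exp(-k^2/12)/24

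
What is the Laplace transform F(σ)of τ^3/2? 3/σ^4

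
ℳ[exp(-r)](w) gamma(w)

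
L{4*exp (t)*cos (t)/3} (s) 4*(s - 1)/ (3*( (s - 1)^2 + 1))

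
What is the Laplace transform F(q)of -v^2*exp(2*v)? -2/(q - 2)^3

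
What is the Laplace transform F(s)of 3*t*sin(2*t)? 12*s/(s^2 + 4)^2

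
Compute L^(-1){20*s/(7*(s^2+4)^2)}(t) 5*t*sin(2*t)/7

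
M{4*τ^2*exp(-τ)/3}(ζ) 4*gamma(ζ + 2)/3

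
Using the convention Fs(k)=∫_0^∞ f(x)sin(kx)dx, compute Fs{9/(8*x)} 9*pi/16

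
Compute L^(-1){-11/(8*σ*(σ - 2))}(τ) -11*exp(τ)*sinh(τ)/8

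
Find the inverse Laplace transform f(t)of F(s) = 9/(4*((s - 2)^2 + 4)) 9*exp(2*t)*sin(2*t)/8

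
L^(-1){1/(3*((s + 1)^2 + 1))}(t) exp(-t)*sin(t)/3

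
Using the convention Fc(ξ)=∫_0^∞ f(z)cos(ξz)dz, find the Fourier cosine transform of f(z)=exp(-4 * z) 4/(ξ^2 + 16)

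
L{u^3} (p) 6/p^4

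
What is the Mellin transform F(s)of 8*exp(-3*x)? 8*gamma(s)/3^s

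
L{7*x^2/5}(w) 14/(5*w^3)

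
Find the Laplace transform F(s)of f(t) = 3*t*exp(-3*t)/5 3/(5*(s+3)^2)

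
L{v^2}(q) 2/q^3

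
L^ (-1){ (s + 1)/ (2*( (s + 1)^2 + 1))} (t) exp (-t)*cos (t)/2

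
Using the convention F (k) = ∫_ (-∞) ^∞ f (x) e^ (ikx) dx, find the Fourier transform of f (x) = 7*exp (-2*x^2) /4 7*sqrt (2)*sqrt (pi)*exp (-k^2/8) /8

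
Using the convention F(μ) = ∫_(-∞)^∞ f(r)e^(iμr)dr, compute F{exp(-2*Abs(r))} 4/(μ^2 + 4)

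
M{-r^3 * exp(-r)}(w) -gamma(w + 3)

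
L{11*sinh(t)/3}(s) 11/(3*(s^2 - 1))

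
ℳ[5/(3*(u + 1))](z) 5*pi*csc(pi*z)/3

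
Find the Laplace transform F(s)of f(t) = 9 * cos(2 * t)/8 9 * s/(8 * (s^2 + 4))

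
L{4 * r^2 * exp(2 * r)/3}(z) 8/(3 * (z - 2)^3)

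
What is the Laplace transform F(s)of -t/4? -1/(4*s^2)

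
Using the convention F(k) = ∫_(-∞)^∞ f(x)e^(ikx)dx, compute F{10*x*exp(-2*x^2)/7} 5*sqrt(2)*I*sqrt(pi)*k*exp(-k^2/8)/28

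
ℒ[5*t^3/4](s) 15/(2*s^4)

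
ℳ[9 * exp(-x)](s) 9 * gamma(s)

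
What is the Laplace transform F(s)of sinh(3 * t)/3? 1/(s^2 - 9)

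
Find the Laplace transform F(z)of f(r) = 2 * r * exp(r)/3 2/(3 * (z - 1)^2)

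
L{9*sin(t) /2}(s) 9/(2*(s^2 + 1) ) 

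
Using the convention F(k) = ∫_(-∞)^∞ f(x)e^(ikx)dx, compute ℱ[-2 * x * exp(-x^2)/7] -I * sqrt(pi) * k * exp(-k^2/4)/7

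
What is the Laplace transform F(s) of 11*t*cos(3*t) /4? 11*(s^2 - 9) /(4*(s^2 + 9) ^2) 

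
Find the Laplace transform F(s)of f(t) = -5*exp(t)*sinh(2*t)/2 -5/((s - 1)^2 - 4)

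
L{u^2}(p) 2/p^3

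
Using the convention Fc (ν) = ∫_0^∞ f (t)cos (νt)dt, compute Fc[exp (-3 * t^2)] sqrt (3) * sqrt (pi) * exp (-ν^2/12)/6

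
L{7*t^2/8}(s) 7/(4*s^3)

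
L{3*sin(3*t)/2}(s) 9/(2*(s^2 + 9))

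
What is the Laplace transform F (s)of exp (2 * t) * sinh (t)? 1/ ( (s - 2)^2 - 1)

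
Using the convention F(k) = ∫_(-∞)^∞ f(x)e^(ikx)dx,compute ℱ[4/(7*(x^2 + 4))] 2*pi*exp(-2*Abs(k))/7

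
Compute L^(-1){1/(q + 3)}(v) exp(-3*v)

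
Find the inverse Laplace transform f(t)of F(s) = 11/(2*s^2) 11*t/2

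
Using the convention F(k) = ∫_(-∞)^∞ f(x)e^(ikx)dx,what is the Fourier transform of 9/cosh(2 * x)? 9 * pi/(2 * cosh(pi * k/4))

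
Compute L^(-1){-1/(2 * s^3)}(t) -t^2/4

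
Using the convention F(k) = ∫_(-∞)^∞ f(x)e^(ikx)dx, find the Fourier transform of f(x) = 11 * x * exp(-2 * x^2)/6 11 * sqrt(2) * I * sqrt(pi) * k * exp(-k^2/8)/48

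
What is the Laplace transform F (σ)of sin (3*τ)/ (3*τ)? atan (3/σ)/3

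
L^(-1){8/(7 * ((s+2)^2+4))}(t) 4 * exp(-2 * t) * sin(2 * t)/7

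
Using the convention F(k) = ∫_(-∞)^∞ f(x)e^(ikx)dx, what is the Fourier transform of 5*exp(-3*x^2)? 5*sqrt(3)*sqrt(pi)*exp(-k^2/12)/3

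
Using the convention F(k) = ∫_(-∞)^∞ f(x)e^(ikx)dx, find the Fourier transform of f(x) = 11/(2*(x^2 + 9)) 11*pi*exp(-3*Abs(k))/6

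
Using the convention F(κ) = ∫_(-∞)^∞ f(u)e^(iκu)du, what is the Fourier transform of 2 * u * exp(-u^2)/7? I * sqrt(pi) * κ * exp(-κ^2/4)/7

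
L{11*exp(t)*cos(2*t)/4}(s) 11*(s - 1)/(4*((s - 1)^2 + 4))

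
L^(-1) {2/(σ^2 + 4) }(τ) sin(2 * τ) 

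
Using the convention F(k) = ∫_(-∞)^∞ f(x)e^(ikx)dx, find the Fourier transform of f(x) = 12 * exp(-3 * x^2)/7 4 * sqrt(3) * sqrt(pi) * exp(-k^2/12)/7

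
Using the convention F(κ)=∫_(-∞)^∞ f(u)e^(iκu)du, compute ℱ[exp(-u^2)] sqrt(pi) * exp(-κ^2/4)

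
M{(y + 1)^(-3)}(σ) pi*(σ - 2)*(σ - 1)/(2*sin(pi*σ))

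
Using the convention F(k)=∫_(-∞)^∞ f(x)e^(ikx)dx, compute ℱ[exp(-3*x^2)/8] sqrt(3)*sqrt(pi)*exp(-k^2/12)/24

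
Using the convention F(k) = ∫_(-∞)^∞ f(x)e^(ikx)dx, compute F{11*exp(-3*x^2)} 11*sqrt(3)*sqrt(pi)*exp(-k^2/12)/3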